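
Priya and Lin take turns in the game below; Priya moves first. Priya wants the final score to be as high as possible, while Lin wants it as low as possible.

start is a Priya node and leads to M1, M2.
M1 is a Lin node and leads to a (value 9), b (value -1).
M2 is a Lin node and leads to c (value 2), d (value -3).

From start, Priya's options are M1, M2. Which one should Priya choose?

M1 (Lin): min(9, -1) = -1
M2 (Lin): min(2, -3) = -3
start (Priya): max(-1, -3) = -1
Priya at start wants the highest of {M1=-1, M2=-3}, so chooses M1.

M1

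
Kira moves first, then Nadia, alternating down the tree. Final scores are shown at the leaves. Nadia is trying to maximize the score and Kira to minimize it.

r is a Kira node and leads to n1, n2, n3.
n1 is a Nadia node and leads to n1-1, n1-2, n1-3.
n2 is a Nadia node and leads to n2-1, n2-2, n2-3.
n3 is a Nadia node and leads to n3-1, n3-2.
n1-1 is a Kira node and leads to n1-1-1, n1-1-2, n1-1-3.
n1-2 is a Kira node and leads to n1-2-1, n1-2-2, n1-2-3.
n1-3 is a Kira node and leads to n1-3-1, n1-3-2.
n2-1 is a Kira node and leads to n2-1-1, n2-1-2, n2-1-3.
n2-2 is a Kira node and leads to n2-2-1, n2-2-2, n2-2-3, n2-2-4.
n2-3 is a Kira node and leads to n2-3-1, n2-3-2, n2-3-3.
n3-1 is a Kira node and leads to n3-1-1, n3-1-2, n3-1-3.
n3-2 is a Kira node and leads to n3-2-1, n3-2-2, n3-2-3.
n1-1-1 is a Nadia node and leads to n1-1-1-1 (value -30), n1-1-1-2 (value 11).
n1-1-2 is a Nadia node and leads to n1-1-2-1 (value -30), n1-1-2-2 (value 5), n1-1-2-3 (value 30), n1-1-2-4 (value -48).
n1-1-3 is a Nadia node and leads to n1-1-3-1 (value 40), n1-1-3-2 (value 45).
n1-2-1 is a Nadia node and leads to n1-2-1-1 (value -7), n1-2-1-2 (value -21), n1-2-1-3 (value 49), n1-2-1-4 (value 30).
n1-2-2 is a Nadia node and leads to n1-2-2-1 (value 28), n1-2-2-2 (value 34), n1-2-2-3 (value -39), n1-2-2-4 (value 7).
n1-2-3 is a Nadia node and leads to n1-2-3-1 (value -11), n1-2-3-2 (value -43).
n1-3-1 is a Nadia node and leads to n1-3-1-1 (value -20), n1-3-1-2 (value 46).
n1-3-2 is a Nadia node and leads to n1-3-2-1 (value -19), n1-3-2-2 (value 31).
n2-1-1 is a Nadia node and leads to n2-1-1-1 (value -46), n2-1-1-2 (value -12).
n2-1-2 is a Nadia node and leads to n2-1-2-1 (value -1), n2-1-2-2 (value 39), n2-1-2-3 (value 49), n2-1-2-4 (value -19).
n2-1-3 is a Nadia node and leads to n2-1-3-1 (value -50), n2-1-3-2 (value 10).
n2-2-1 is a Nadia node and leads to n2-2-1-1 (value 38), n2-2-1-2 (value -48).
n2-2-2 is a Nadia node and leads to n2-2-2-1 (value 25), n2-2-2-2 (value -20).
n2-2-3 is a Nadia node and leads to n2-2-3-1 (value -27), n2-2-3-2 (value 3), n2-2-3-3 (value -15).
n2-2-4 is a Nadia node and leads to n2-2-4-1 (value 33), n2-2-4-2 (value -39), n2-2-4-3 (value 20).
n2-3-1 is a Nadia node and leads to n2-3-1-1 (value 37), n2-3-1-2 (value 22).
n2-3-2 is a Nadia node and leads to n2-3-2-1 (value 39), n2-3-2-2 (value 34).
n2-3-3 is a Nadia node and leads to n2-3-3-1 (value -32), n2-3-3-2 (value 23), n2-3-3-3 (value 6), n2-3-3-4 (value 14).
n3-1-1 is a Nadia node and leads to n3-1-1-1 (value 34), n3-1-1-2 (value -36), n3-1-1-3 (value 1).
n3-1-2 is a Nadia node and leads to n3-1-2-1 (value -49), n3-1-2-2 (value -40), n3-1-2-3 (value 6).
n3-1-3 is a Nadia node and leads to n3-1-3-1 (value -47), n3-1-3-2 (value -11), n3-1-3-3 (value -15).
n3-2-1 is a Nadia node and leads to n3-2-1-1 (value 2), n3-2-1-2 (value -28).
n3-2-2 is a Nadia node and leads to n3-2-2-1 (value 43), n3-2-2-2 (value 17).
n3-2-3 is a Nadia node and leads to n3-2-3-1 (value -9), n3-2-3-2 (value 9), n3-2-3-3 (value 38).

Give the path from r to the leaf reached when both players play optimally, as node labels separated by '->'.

n1-1-1 (Nadia): max(-30, 11) = 11
n1-1-2 (Nadia): max(-30, 5, 30, -48) = 30
n1-1-3 (Nadia): max(40, 45) = 45
n1-1 (Kira): min(11, 30, 45) = 11
n1-2-1 (Nadia): max(-7, -21, 49, 30) = 49
n1-2-2 (Nadia): max(28, 34, -39, 7) = 34
n1-2-3 (Nadia): max(-11, -43) = -11
n1-2 (Kira): min(49, 34, -11) = -11
n1-3-1 (Nadia): max(-20, 46) = 46
n1-3-2 (Nadia): max(-19, 31) = 31
n1-3 (Kira): min(46, 31) = 31
n1 (Nadia): max(11, -11, 31) = 31
n2-1-1 (Nadia): max(-46, -12) = -12
n2-1-2 (Nadia): max(-1, 39, 49, -19) = 49
n2-1-3 (Nadia): max(-50, 10) = 10
n2-1 (Kira): min(-12, 49, 10) = -12
n2-2-1 (Nadia): max(38, -48) = 38
n2-2-2 (Nadia): max(25, -20) = 25
n2-2-3 (Nadia): max(-27, 3, -15) = 3
n2-2-4 (Nadia): max(33, -39, 20) = 33
n2-2 (Kira): min(38, 25, 3, 33) = 3
n2-3-1 (Nadia): max(37, 22) = 37
n2-3-2 (Nadia): max(39, 34) = 39
n2-3-3 (Nadia): max(-32, 23, 6, 14) = 23
n2-3 (Kira): min(37, 39, 23) = 23
n2 (Nadia): max(-12, 3, 23) = 23
n3-1-1 (Nadia): max(34, -36, 1) = 34
n3-1-2 (Nadia): max(-49, -40, 6) = 6
n3-1-3 (Nadia): max(-47, -11, -15) = -11
n3-1 (Kira): min(34, 6, -11) = -11
n3-2-1 (Nadia): max(2, -28) = 2
n3-2-2 (Nadia): max(43, 17) = 43
n3-2-3 (Nadia): max(-9, 9, 38) = 38
n3-2 (Kira): min(2, 43, 38) = 2
n3 (Nadia): max(-11, 2) = 2
r (Kira): min(31, 23, 2) = 2
At r, Kira picks n3 (lowest: 2).
At n3, Nadia picks n3-2 (highest: 2).
At n3-2, Kira picks n3-2-1 (lowest: 2).
At n3-2-1, Nadia picks n3-2-1-1 (highest: 2).
Terminal value 2.

r -> n3 -> n3-2 -> n3-2-1 -> n3-2-1-1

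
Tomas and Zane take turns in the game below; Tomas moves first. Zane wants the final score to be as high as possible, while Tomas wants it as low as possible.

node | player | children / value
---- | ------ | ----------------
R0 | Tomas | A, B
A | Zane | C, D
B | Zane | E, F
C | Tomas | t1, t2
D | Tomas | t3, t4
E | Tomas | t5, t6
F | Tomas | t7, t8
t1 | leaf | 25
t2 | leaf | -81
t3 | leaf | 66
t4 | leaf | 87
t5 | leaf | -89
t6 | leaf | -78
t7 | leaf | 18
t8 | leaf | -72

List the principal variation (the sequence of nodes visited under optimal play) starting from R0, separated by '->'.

C (Tomas): min(25, -81) = -81
D (Tomas): min(66, 87) = 66
A (Zane): max(-81, 66) = 66
E (Tomas): min(-89, -78) = -89
F (Tomas): min(18, -72) = -72
B (Zane): max(-89, -72) = -72
R0 (Tomas): min(66, -72) = -72
At R0, Tomas picks B (lowest: -72).
At B, Zane picks F (highest: -72).
At F, Tomas picks t8 (lowest: -72).
Terminal value -72.

R0 -> B -> F -> t8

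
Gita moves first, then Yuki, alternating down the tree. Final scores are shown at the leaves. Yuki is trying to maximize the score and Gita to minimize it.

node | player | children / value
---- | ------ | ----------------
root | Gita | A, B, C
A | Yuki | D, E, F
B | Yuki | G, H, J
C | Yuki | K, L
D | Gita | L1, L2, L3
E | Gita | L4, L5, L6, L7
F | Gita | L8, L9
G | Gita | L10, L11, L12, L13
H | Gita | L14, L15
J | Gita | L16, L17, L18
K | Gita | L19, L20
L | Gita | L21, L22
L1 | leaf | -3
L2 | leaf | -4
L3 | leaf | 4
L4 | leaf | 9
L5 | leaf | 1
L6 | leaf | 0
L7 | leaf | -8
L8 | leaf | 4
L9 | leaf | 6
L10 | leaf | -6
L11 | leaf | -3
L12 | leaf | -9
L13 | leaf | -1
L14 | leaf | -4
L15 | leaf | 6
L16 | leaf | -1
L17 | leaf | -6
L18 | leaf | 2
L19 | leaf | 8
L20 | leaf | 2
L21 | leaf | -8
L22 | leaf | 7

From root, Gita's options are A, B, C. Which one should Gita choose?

B

D (Gita): min(-3, -4, 4) = -4
E (Gita): min(9, 1, 0, -8) = -8
F (Gita): min(4, 6) = 4
A (Yuki): max(-4, -8, 4) = 4
G (Gita): min(-6, -3, -9, -1) = -9
H (Gita): min(-4, 6) = -4
J (Gita): min(-1, -6, 2) = -6
B (Yuki): max(-9, -4, -6) = -4
K (Gita): min(8, 2) = 2
L (Gita): min(-8, 7) = -8
C (Yuki): max(2, -8) = 2
root (Gita): min(4, -4, 2) = -4
Gita at root wants the lowest of {A=4, B=-4, C=2}, so chooses B.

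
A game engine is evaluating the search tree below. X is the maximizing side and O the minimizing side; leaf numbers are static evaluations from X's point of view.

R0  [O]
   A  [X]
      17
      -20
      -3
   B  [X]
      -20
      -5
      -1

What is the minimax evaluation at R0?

-1

A (X): max(17, -20, -3) = 17
B (X): max(-20, -5, -1) = -1
R0 (O): min(17, -1) = -1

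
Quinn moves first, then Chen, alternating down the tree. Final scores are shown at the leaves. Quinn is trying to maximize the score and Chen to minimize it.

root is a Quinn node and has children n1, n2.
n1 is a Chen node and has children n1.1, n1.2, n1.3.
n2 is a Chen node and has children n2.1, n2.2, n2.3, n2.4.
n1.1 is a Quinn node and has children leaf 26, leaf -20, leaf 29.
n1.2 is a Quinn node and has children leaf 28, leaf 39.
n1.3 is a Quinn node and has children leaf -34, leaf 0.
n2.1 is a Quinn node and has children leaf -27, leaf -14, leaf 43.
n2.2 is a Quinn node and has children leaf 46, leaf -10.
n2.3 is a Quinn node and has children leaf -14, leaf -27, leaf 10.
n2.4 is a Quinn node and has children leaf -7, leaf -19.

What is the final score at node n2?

n2.1 (Quinn): max(-27, -14, 43) = 43
n2.2 (Quinn): max(46, -10) = 46
n2.3 (Quinn): max(-14, -27, 10) = 10
n2.4 (Quinn): max(-7, -19) = -7
n2 (Chen): min(43, 46, 10, -7) = -7

-7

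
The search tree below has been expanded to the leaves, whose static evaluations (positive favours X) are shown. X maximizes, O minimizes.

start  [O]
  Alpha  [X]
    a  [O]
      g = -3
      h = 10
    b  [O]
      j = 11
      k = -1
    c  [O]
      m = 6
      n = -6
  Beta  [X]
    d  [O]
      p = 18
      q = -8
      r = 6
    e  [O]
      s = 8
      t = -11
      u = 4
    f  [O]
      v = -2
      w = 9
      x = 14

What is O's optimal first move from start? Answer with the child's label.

a (O): min(-3, 10) = -3
b (O): min(11, -1) = -1
c (O): min(6, -6) = -6
Alpha (X): max(-3, -1, -6) = -1
d (O): min(18, -8, 6) = -8
e (O): min(8, -11, 4) = -11
f (O): min(-2, 9, 14) = -2
Beta (X): max(-8, -11, -2) = -2
start (O): min(-1, -2) = -2
O at start wants the lowest of {Alpha=-1, Beta=-2}, so chooses Beta.

Beta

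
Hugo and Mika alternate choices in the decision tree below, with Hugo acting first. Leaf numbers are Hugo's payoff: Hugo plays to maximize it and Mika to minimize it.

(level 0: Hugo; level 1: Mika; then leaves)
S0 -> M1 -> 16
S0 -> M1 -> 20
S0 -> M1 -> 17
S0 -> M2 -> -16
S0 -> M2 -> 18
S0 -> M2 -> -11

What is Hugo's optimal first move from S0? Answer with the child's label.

M1 (Mika): min(16, 20, 17) = 16
M2 (Mika): min(-16, 18, -11) = -16
S0 (Hugo): max(16, -16) = 16
Hugo at S0 wants the highest of {M1=16, M2=-16}, so chooses M1.

M1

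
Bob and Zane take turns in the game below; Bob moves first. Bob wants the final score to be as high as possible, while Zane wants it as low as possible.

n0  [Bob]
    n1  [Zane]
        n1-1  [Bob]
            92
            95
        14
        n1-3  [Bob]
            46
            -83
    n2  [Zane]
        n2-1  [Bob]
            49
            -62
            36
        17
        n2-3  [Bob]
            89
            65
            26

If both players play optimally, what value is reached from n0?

n1-1 (Bob): max(92, 95) = 95
n1-3 (Bob): max(46, -83) = 46
n1 (Zane): min(95, 14, 46) = 14
n2-1 (Bob): max(49, -62, 36) = 49
n2-3 (Bob): max(89, 65, 26) = 89
n2 (Zane): min(49, 17, 89) = 17
n0 (Bob): max(14, 17) = 17

17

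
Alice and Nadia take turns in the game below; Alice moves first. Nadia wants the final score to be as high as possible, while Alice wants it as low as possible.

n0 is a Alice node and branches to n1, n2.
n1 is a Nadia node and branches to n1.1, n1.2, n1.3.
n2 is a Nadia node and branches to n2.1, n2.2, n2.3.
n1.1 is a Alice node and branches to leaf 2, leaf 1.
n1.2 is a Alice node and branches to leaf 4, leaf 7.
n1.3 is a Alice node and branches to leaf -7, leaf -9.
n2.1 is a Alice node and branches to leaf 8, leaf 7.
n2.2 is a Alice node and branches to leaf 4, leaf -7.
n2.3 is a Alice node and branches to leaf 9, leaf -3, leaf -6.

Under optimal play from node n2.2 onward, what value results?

n2.2 (Alice): min(4, -7) = -7

-7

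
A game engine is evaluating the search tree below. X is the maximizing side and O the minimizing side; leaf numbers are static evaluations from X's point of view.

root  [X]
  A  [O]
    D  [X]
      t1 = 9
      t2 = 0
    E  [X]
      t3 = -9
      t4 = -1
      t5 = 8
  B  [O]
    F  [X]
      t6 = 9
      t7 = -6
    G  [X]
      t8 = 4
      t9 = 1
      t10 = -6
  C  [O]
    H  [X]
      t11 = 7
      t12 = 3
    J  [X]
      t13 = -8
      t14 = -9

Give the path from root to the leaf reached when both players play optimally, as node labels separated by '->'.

root -> A -> E -> t5

D (X): max(9, 0) = 9
E (X): max(-9, -1, 8) = 8
A (O): min(9, 8) = 8
F (X): max(9, -6) = 9
G (X): max(4, 1, -6) = 4
B (O): min(9, 4) = 4
H (X): max(7, 3) = 7
J (X): max(-8, -9) = -8
C (O): min(7, -8) = -8
root (X): max(8, 4, -8) = 8
At root, X picks A (highest: 8).
At A, O picks E (lowest: 8).
At E, X picks t5 (highest: 8).
Terminal value 8.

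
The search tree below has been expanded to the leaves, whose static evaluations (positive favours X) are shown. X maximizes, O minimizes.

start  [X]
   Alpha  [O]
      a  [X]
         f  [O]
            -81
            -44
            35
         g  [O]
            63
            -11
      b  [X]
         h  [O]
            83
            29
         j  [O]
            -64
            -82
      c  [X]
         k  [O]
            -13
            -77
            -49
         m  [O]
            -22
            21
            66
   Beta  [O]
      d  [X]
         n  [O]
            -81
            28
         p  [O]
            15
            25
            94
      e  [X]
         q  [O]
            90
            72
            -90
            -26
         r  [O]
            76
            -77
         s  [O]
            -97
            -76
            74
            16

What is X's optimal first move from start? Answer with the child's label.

Alpha

f (O): min(-81, -44, 35) = -81
g (O): min(63, -11) = -11
a (X): max(-81, -11) = -11
h (O): min(83, 29) = 29
j (O): min(-64, -82) = -82
b (X): max(29, -82) = 29
k (O): min(-13, -77, -49) = -77
m (O): min(-22, 21, 66) = -22
c (X): max(-77, -22) = -22
Alpha (O): min(-11, 29, -22) = -22
n (O): min(-81, 28) = -81
p (O): min(15, 25, 94) = 15
d (X): max(-81, 15) = 15
q (O): min(90, 72, -90, -26) = -90
r (O): min(76, -77) = -77
s (O): min(-97, -76, 74, 16) = -97
e (X): max(-90, -77, -97) = -77
Beta (O): min(15, -77) = -77
start (X): max(-22, -77) = -22
X at start wants the highest of {Alpha=-22, Beta=-77}, so chooses Alpha.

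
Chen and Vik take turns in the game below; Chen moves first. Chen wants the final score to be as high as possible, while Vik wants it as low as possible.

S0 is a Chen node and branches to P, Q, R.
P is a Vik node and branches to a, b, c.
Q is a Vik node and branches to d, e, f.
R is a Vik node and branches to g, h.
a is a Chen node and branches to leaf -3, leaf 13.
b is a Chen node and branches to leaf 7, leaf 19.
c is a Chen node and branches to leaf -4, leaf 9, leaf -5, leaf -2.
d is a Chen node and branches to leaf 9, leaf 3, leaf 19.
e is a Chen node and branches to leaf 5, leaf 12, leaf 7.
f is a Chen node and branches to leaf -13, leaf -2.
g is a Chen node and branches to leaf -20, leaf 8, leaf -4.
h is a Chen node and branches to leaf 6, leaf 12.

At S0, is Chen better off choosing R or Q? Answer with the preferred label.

g (Chen): max(-20, 8, -4) = 8
h (Chen): max(6, 12) = 12
R (Vik): min(8, 12) = 8
d (Chen): max(9, 3, 19) = 19
e (Chen): max(5, 12, 7) = 12
f (Chen): max(-13, -2) = -2
Q (Vik): min(19, 12, -2) = -2
Chen prefers the higher value; R=8, Q=-2. R is better since 8 > -2.

R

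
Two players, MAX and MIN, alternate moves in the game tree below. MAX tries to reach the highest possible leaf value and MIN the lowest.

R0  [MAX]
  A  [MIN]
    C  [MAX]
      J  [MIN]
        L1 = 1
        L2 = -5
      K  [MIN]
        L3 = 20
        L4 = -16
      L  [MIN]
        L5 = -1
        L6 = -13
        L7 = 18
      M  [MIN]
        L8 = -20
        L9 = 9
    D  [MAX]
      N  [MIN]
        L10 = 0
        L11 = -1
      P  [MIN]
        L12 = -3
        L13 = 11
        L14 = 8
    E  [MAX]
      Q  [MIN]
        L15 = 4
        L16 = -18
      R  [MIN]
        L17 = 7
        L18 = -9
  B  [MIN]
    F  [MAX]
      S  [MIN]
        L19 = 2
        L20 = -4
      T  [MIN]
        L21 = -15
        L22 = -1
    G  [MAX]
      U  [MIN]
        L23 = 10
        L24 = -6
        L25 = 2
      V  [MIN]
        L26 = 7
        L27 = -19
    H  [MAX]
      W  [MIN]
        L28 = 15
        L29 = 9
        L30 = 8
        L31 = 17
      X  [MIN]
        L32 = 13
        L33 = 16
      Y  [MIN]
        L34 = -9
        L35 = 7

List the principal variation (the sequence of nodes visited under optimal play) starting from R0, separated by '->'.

R0 -> B -> G -> U -> L24

J (MIN): min(1, -5) = -5
K (MIN): min(20, -16) = -16
L (MIN): min(-1, -13, 18) = -13
M (MIN): min(-20, 9) = -20
C (MAX): max(-5, -16, -13, -20) = -5
N (MIN): min(0, -1) = -1
P (MIN): min(-3, 11, 8) = -3
D (MAX): max(-1, -3) = -1
Q (MIN): min(4, -18) = -18
R (MIN): min(7, -9) = -9
E (MAX): max(-18, -9) = -9
A (MIN): min(-5, -1, -9) = -9
S (MIN): min(2, -4) = -4
T (MIN): min(-15, -1) = -15
F (MAX): max(-4, -15) = -4
U (MIN): min(10, -6, 2) = -6
V (MIN): min(7, -19) = -19
G (MAX): max(-6, -19) = -6
W (MIN): min(15, 9, 8, 17) = 8
X (MIN): min(13, 16) = 13
Y (MIN): min(-9, 7) = -9
H (MAX): max(8, 13, -9) = 13
B (MIN): min(-4, -6, 13) = -6
R0 (MAX): max(-9, -6) = -6
At R0, MAX picks B (highest: -6).
At B, MIN picks G (lowest: -6).
At G, MAX picks U (highest: -6).
At U, MIN picks L24 (lowest: -6).
Terminal value -6.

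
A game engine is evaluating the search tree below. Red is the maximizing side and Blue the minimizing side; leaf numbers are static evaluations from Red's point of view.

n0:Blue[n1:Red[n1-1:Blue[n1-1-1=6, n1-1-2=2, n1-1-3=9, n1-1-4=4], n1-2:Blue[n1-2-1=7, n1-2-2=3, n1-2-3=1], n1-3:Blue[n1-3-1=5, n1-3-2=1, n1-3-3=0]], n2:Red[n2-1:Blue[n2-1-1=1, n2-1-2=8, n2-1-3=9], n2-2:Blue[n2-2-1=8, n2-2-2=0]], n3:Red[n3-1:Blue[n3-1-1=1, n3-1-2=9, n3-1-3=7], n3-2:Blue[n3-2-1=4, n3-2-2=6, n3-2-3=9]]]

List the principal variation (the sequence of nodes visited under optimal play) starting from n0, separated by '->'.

n1-1 (Blue): min(6, 2, 9, 4) = 2
n1-2 (Blue): min(7, 3, 1) = 1
n1-3 (Blue): min(5, 1, 0) = 0
n1 (Red): max(2, 1, 0) = 2
n2-1 (Blue): min(1, 8, 9) = 1
n2-2 (Blue): min(8, 0) = 0
n2 (Red): max(1, 0) = 1
n3-1 (Blue): min(1, 9, 7) = 1
n3-2 (Blue): min(4, 6, 9) = 4
n3 (Red): max(1, 4) = 4
n0 (Blue): min(2, 1, 4) = 1
At n0, Blue picks n2 (lowest: 1).
At n2, Red picks n2-1 (highest: 1).
At n2-1, Blue picks n2-1-1 (lowest: 1).
Terminal value 1.

n0 -> n2 -> n2-1 -> n2-1-1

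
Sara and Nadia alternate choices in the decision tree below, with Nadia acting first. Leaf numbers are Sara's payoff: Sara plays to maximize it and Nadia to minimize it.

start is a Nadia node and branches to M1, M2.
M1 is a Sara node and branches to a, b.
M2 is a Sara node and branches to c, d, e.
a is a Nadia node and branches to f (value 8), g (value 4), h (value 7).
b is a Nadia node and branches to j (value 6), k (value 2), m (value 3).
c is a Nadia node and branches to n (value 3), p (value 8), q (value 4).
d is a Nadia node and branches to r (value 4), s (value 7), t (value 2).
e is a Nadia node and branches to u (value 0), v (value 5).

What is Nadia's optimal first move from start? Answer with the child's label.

M2

a (Nadia): min(8, 4, 7) = 4
b (Nadia): min(6, 2, 3) = 2
M1 (Sara): max(4, 2) = 4
c (Nadia): min(3, 8, 4) = 3
d (Nadia): min(4, 7, 2) = 2
e (Nadia): min(0, 5) = 0
M2 (Sara): max(3, 2, 0) = 3
start (Nadia): min(4, 3) = 3
Nadia at start wants the lowest of {M1=4, M2=3}, so chooses M2.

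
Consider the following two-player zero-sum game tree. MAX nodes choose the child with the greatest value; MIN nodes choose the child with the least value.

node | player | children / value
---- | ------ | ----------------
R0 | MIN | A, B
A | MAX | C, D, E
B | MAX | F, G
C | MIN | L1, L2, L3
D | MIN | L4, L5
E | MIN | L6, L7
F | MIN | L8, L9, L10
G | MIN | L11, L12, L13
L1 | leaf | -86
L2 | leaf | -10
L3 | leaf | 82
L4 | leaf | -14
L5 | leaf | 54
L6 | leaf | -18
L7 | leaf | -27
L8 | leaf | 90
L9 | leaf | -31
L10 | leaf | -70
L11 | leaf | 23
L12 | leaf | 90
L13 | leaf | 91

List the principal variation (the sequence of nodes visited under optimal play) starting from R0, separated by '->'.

C (MIN): min(-86, -10, 82) = -86
D (MIN): min(-14, 54) = -14
E (MIN): min(-18, -27) = -27
A (MAX): max(-86, -14, -27) = -14
F (MIN): min(90, -31, -70) = -70
G (MIN): min(23, 90, 91) = 23
B (MAX): max(-70, 23) = 23
R0 (MIN): min(-14, 23) = -14
At R0, MIN picks A (lowest: -14).
At A, MAX picks D (highest: -14).
At D, MIN picks L4 (lowest: -14).
Terminal value -14.

R0 -> A -> D -> L4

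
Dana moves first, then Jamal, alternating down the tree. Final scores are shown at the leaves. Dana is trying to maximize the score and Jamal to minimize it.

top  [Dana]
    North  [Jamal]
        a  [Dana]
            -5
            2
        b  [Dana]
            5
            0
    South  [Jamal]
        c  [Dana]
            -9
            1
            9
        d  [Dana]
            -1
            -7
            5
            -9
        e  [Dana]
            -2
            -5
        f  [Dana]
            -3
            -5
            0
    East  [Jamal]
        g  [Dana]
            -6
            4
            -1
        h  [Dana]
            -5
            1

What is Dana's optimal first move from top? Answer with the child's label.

North

a (Dana): max(-5, 2) = 2
b (Dana): max(5, 0) = 5
North (Jamal): min(2, 5) = 2
c (Dana): max(-9, 1, 9) = 9
d (Dana): max(-1, -7, 5, -9) = 5
e (Dana): max(-2, -5) = -2
f (Dana): max(-3, -5, 0) = 0
South (Jamal): min(9, 5, -2, 0) = -2
g (Dana): max(-6, 4, -1) = 4
h (Dana): max(-5, 1) = 1
East (Jamal): min(4, 1) = 1
top (Dana): max(2, -2, 1) = 2
Dana at top wants the highest of {North=2, South=-2, East=1}, so chooses North.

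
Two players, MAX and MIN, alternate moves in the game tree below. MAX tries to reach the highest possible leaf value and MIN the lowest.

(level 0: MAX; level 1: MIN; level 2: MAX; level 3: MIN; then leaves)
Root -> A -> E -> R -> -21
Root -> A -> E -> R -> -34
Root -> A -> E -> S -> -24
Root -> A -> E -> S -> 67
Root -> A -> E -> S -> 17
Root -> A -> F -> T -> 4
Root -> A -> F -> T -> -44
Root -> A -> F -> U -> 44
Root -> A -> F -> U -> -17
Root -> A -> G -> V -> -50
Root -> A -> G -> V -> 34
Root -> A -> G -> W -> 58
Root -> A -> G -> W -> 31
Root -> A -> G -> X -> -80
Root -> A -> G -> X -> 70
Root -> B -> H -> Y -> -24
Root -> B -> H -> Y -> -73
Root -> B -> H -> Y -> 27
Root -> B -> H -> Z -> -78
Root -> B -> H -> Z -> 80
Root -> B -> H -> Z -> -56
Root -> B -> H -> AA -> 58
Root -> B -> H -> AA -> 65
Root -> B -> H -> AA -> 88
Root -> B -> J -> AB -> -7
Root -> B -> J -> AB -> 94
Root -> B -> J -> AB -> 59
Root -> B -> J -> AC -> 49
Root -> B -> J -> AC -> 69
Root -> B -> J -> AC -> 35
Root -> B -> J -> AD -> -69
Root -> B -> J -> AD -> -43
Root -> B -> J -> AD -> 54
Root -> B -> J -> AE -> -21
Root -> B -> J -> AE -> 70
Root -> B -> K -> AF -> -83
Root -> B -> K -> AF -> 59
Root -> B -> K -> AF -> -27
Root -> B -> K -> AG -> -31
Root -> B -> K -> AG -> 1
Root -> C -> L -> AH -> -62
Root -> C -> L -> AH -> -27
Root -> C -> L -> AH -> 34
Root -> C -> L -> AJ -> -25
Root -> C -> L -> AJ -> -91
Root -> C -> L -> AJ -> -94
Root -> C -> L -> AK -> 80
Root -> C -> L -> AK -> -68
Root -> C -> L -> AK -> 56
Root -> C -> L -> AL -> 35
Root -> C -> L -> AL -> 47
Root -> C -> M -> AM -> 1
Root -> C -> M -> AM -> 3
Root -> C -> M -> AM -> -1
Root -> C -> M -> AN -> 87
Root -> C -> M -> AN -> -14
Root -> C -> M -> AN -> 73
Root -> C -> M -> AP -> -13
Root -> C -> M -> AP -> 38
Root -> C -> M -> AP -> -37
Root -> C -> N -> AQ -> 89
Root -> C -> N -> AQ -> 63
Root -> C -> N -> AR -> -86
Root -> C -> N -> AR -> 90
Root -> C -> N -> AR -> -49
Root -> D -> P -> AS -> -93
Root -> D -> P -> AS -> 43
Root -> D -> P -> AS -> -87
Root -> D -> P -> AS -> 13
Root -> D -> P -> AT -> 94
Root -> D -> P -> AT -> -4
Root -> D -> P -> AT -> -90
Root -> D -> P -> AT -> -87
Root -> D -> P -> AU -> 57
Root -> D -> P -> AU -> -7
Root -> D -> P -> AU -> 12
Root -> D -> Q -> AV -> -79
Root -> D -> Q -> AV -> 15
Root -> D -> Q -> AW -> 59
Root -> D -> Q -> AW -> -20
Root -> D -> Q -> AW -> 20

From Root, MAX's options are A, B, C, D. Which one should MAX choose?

C

R (MIN): min(-21, -34) = -34
S (MIN): min(-24, 67, 17) = -24
E (MAX): max(-34, -24) = -24
T (MIN): min(4, -44) = -44
U (MIN): min(44, -17) = -17
F (MAX): max(-44, -17) = -17
V (MIN): min(-50, 34) = -50
W (MIN): min(58, 31) = 31
X (MIN): min(-80, 70) = -80
G (MAX): max(-50, 31, -80) = 31
A (MIN): min(-24, -17, 31) = -24
Y (MIN): min(-24, -73, 27) = -73
Z (MIN): min(-78, 80, -56) = -78
AA (MIN): min(58, 65, 88) = 58
H (MAX): max(-73, -78, 58) = 58
AB (MIN): min(-7, 94, 59) = -7
AC (MIN): min(49, 69, 35) = 35
AD (MIN): min(-69, -43, 54) = -69
AE (MIN): min(-21, 70) = -21
J (MAX): max(-7, 35, -69, -21) = 35
AF (MIN): min(-83, 59, -27) = -83
AG (MIN): min(-31, 1) = -31
K (MAX): max(-83, -31) = -31
B (MIN): min(58, 35, -31) = -31
AH (MIN): min(-62, -27, 34) = -62
AJ (MIN): min(-25, -91, -94) = -94
AK (MIN): min(80, -68, 56) = -68
AL (MIN): min(35, 47) = 35
L (MAX): max(-62, -94, -68, 35) = 35
AM (MIN): min(1, 3, -1) = -1
AN (MIN): min(87, -14, 73) = -14
AP (MIN): min(-13, 38, -37) = -37
M (MAX): max(-1, -14, -37) = -1
AQ (MIN): min(89, 63) = 63
AR (MIN): min(-86, 90, -49) = -86
N (MAX): max(63, -86) = 63
C (MIN): min(35, -1, 63) = -1
AS (MIN): min(-93, 43, -87, 13) = -93
AT (MIN): min(94, -4, -90, -87) = -90
AU (MIN): min(57, -7, 12) = -7
P (MAX): max(-93, -90, -7) = -7
AV (MIN): min(-79, 15) = -79
AW (MIN): min(59, -20, 20) = -20
Q (MAX): max(-79, -20) = -20
D (MIN): min(-7, -20) = -20
Root (MAX): max(-24, -31, -1, -20) = -1
MAX at Root wants the highest of {A=-24, B=-31, C=-1, D=-20}, so chooses C.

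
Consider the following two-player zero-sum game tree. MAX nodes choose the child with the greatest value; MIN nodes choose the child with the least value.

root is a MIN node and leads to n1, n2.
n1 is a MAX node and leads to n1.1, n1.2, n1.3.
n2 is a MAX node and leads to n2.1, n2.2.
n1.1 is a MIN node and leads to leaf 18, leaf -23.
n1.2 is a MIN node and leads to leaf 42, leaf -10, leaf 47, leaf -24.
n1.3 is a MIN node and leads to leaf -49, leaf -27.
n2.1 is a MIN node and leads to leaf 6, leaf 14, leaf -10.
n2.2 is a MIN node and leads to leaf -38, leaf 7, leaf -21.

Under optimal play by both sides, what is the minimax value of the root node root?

n1.1 (MIN): min(18, -23) = -23
n1.2 (MIN): min(42, -10, 47, -24) = -24
n1.3 (MIN): min(-49, -27) = -49
n1 (MAX): max(-23, -24, -49) = -23
n2.1 (MIN): min(6, 14, -10) = -10
n2.2 (MIN): min(-38, 7, -21) = -38
n2 (MAX): max(-10, -38) = -10
root (MIN): min(-23, -10) = -23

-23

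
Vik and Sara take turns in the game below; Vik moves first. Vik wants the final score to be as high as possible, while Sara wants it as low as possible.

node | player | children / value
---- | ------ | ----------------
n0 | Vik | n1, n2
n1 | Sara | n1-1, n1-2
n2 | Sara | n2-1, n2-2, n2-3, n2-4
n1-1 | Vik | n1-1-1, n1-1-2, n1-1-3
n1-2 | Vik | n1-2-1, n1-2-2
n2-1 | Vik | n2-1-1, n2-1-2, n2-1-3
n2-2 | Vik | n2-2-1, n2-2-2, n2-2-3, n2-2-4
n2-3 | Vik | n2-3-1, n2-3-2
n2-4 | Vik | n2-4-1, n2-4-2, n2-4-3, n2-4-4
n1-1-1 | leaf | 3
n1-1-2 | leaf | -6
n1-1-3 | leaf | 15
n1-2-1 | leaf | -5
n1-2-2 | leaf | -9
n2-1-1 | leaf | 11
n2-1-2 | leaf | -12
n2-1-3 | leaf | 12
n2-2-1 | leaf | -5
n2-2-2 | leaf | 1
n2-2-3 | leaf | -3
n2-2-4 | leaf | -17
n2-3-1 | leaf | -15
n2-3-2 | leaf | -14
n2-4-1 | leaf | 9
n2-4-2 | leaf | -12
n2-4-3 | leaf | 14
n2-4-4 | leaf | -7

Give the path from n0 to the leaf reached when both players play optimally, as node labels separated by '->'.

n1-1 (Vik): max(3, -6, 15) = 15
n1-2 (Vik): max(-5, -9) = -5
n1 (Sara): min(15, -5) = -5
n2-1 (Vik): max(11, -12, 12) = 12
n2-2 (Vik): max(-5, 1, -3, -17) = 1
n2-3 (Vik): max(-15, -14) = -14
n2-4 (Vik): max(9, -12, 14, -7) = 14
n2 (Sara): min(12, 1, -14, 14) = -14
n0 (Vik): max(-5, -14) = -5
At n0, Vik picks n1 (highest: -5).
At n1, Sara picks n1-2 (lowest: -5).
At n1-2, Vik picks n1-2-1 (highest: -5).
Terminal value -5.

n0 -> n1 -> n1-2 -> n1-2-1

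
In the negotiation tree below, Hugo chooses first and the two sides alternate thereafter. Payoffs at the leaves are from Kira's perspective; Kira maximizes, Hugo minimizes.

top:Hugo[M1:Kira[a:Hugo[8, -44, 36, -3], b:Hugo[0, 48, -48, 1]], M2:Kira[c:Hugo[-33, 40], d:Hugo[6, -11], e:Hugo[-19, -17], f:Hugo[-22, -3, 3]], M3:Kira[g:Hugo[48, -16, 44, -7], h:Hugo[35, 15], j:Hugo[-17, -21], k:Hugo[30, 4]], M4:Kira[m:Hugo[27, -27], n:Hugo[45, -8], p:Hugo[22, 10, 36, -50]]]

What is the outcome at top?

a (Hugo): min(8, -44, 36, -3) = -44
b (Hugo): min(0, 48, -48, 1) = -48
M1 (Kira): max(-44, -48) = -44
c (Hugo): min(-33, 40) = -33
d (Hugo): min(6, -11) = -11
e (Hugo): min(-19, -17) = -19
f (Hugo): min(-22, -3, 3) = -22
M2 (Kira): max(-33, -11, -19, -22) = -11
g (Hugo): min(48, -16, 44, -7) = -16
h (Hugo): min(35, 15) = 15
j (Hugo): min(-17, -21) = -21
k (Hugo): min(30, 4) = 4
M3 (Kira): max(-16, 15, -21, 4) = 15
m (Hugo): min(27, -27) = -27
n (Hugo): min(45, -8) = -8
p (Hugo): min(22, 10, 36, -50) = -50
M4 (Kira): max(-27, -8, -50) = -8
top (Hugo): min(-44, -11, 15, -8) = -44

-44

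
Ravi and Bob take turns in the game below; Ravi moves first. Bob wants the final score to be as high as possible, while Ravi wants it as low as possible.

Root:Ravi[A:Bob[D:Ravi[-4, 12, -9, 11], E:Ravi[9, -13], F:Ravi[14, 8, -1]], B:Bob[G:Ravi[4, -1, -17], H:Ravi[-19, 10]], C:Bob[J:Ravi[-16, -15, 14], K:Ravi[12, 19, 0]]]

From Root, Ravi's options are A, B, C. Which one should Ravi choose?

B

D (Ravi): min(-4, 12, -9, 11) = -9
E (Ravi): min(9, -13) = -13
F (Ravi): min(14, 8, -1) = -1
A (Bob): max(-9, -13, -1) = -1
G (Ravi): min(4, -1, -17) = -17
H (Ravi): min(-19, 10) = -19
B (Bob): max(-17, -19) = -17
J (Ravi): min(-16, -15, 14) = -16
K (Ravi): min(12, 19, 0) = 0
C (Bob): max(-16, 0) = 0
Root (Ravi): min(-1, -17, 0) = -17
Ravi at Root wants the lowest of {A=-1, B=-17, C=0}, so chooses B.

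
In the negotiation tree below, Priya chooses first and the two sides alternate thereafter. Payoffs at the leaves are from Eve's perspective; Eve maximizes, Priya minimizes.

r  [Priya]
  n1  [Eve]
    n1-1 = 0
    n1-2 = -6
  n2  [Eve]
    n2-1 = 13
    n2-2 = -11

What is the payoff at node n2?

13

n2 (Eve): max(13, -11) = 13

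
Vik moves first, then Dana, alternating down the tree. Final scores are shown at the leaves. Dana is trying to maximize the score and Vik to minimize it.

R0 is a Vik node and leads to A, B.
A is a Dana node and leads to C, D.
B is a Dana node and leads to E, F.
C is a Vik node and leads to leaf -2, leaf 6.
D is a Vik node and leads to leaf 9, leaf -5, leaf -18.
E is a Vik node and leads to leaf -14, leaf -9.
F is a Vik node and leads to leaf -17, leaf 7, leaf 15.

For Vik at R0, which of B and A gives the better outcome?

E (Vik): min(-14, -9) = -14
F (Vik): min(-17, 7, 15) = -17
B (Dana): max(-14, -17) = -14
C (Vik): min(-2, 6) = -2
D (Vik): min(9, -5, -18) = -18
A (Dana): max(-2, -18) = -2
Vik prefers the lower value; B=-14, A=-2. B is better since -14 < -2.

B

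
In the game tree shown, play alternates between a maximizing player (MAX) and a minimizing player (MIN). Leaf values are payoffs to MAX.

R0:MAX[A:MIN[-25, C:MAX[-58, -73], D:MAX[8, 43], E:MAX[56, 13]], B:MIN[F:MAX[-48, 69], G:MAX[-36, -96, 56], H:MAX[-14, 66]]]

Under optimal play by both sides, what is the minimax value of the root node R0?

56

C (MAX): max(-58, -73) = -58
D (MAX): max(8, 43) = 43
E (MAX): max(56, 13) = 56
A (MIN): min(-25, -58, 43, 56) = -58
F (MAX): max(-48, 69) = 69
G (MAX): max(-36, -96, 56) = 56
H (MAX): max(-14, 66) = 66
B (MIN): min(69, 56, 66) = 56
R0 (MAX): max(-58, 56) = 56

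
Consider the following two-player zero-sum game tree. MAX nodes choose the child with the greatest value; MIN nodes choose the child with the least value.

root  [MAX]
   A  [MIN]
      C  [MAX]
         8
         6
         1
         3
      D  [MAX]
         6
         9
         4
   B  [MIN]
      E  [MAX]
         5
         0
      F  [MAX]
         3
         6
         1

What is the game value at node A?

C (MAX): max(8, 6, 1, 3) = 8
D (MAX): max(6, 9, 4) = 9
A (MIN): min(8, 9) = 8

8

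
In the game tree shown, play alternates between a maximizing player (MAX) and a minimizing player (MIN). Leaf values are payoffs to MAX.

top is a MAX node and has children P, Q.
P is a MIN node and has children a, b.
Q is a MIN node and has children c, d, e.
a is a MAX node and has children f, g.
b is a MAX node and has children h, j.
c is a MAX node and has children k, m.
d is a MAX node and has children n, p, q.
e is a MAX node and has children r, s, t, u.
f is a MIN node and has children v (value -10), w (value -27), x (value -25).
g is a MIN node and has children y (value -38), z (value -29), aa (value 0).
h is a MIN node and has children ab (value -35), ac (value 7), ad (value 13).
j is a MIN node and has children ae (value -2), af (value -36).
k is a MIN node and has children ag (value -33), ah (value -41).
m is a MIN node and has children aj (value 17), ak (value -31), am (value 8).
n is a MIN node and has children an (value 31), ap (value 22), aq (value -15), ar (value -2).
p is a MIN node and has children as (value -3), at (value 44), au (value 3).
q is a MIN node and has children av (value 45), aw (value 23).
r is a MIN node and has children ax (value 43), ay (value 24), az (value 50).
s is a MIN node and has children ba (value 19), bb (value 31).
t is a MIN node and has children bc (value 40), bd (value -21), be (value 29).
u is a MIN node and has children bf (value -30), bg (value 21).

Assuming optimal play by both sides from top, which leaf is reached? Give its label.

ak

f (MIN): min(-10, -27, -25) = -27
g (MIN): min(-38, -29, 0) = -38
a (MAX): max(-27, -38) = -27
h (MIN): min(-35, 7, 13) = -35
j (MIN): min(-2, -36) = -36
b (MAX): max(-35, -36) = -35
P (MIN): min(-27, -35) = -35
k (MIN): min(-33, -41) = -41
m (MIN): min(17, -31, 8) = -31
c (MAX): max(-41, -31) = -31
n (MIN): min(31, 22, -15, -2) = -15
p (MIN): min(-3, 44, 3) = -3
q (MIN): min(45, 23) = 23
d (MAX): max(-15, -3, 23) = 23
r (MIN): min(43, 24, 50) = 24
s (MIN): min(19, 31) = 19
t (MIN): min(40, -21, 29) = -21
u (MIN): min(-30, 21) = -30
e (MAX): max(24, 19, -21, -30) = 24
Q (MIN): min(-31, 23, 24) = -31
top (MAX): max(-35, -31) = -31
At top, MAX picks Q (highest: -31).
At Q, MIN picks c (lowest: -31).
At c, MAX picks m (highest: -31).
At m, MIN picks ak (lowest: -31).
Terminal value -31.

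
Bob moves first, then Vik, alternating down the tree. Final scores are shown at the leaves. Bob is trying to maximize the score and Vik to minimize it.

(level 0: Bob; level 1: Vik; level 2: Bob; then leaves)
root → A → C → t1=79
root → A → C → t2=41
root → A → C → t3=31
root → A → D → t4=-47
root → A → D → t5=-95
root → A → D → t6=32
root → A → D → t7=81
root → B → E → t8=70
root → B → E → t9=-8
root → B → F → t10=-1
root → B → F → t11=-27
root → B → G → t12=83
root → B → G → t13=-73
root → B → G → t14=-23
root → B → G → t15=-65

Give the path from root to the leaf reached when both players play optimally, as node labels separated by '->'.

root -> A -> C -> t1

C (Bob): max(79, 41, 31) = 79
D (Bob): max(-47, -95, 32, 81) = 81
A (Vik): min(79, 81) = 79
E (Bob): max(70, -8) = 70
F (Bob): max(-1, -27) = -1
G (Bob): max(83, -73, -23, -65) = 83
B (Vik): min(70, -1, 83) = -1
root (Bob): max(79, -1) = 79
At root, Bob picks A (highest: 79).
At A, Vik picks C (lowest: 79).
At C, Bob picks t1 (highest: 79).
Terminal value 79.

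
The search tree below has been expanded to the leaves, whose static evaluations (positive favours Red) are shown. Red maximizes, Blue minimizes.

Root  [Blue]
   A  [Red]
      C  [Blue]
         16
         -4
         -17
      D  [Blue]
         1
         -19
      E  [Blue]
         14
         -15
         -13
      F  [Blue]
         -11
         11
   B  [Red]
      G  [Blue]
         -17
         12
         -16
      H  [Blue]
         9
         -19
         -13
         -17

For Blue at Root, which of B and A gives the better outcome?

B

G (Blue): min(-17, 12, -16) = -17
H (Blue): min(9, -19, -13, -17) = -19
B (Red): max(-17, -19) = -17
C (Blue): min(16, -4, -17) = -17
D (Blue): min(1, -19) = -19
E (Blue): min(14, -15, -13) = -15
F (Blue): min(-11, 11) = -11
A (Red): max(-17, -19, -15, -11) = -11
Blue prefers the lower value; B=-17, A=-11. B is better since -17 < -11.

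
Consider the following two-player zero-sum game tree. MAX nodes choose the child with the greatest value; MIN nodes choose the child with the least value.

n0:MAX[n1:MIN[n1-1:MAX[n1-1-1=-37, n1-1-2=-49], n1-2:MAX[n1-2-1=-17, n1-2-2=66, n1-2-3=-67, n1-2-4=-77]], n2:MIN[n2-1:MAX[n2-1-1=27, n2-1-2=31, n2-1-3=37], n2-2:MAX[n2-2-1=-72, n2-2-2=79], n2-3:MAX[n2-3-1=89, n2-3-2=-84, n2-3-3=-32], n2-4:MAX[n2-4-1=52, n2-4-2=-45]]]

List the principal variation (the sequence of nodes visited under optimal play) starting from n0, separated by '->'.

n0 -> n2 -> n2-1 -> n2-1-3

n1-1 (MAX): max(-37, -49) = -37
n1-2 (MAX): max(-17, 66, -67, -77) = 66
n1 (MIN): min(-37, 66) = -37
n2-1 (MAX): max(27, 31, 37) = 37
n2-2 (MAX): max(-72, 79) = 79
n2-3 (MAX): max(89, -84, -32) = 89
n2-4 (MAX): max(52, -45) = 52
n2 (MIN): min(37, 79, 89, 52) = 37
n0 (MAX): max(-37, 37) = 37
At n0, MAX picks n2 (highest: 37).
At n2, MIN picks n2-1 (lowest: 37).
At n2-1, MAX picks n2-1-3 (highest: 37).
Terminal value 37.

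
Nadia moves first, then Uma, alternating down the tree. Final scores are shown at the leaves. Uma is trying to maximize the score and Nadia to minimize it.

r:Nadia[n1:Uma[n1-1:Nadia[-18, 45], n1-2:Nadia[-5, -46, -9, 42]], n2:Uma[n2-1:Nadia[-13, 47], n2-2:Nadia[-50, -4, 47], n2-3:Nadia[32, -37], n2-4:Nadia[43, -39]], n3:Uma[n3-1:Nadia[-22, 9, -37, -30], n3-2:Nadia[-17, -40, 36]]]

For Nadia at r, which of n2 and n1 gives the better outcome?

n1

n2-1 (Nadia): min(-13, 47) = -13
n2-2 (Nadia): min(-50, -4, 47) = -50
n2-3 (Nadia): min(32, -37) = -37
n2-4 (Nadia): min(43, -39) = -39
n2 (Uma): max(-13, -50, -37, -39) = -13
n1-1 (Nadia): min(-18, 45) = -18
n1-2 (Nadia): min(-5, -46, -9, 42) = -46
n1 (Uma): max(-18, -46) = -18
Nadia prefers the lower value; n2=-13, n1=-18. n1 is better since -18 < -13.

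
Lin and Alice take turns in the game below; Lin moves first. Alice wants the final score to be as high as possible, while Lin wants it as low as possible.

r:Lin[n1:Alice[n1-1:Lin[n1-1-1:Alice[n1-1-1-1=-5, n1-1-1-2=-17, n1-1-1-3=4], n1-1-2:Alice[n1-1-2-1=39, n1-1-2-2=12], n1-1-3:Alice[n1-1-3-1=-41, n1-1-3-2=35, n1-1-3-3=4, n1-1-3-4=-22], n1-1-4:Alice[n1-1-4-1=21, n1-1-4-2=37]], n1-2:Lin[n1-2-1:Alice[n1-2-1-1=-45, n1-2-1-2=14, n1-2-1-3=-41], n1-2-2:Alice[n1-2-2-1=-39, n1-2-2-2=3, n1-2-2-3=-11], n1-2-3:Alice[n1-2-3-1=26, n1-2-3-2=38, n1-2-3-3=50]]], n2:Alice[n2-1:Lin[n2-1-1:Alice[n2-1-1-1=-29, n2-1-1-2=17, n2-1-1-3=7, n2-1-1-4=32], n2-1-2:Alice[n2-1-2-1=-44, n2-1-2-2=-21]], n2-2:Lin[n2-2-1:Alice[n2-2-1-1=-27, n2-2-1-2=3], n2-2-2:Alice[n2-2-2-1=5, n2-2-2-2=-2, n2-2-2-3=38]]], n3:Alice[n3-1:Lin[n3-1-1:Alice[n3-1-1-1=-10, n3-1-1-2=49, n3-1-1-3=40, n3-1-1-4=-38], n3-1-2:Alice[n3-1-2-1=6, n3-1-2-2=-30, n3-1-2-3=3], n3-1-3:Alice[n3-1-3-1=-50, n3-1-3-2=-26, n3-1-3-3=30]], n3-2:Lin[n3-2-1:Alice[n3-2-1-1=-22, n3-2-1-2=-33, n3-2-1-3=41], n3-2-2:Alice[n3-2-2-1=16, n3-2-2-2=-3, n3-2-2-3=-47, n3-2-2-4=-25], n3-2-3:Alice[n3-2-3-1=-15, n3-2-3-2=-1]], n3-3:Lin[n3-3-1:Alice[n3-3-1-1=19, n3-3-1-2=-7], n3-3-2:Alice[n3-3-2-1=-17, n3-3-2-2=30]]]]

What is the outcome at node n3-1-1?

n3-1-1 (Alice): max(-10, 49, 40, -38) = 49

49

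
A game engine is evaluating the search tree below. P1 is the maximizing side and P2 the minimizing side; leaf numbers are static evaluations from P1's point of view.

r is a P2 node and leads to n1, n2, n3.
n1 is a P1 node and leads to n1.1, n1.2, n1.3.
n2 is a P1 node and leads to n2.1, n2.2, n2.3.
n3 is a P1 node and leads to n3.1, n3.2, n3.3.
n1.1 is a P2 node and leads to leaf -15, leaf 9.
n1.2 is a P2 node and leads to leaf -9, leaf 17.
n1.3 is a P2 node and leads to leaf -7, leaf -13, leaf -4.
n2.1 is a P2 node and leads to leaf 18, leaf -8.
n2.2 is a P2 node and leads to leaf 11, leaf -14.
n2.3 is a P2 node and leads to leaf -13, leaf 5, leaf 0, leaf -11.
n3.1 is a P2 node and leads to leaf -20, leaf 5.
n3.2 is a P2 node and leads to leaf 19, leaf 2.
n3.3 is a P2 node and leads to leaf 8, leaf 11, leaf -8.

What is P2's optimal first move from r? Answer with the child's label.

n1.1 (P2): min(-15, 9) = -15
n1.2 (P2): min(-9, 17) = -9
n1.3 (P2): min(-7, -13, -4) = -13
n1 (P1): max(-15, -9, -13) = -9
n2.1 (P2): min(18, -8) = -8
n2.2 (P2): min(11, -14) = -14
n2.3 (P2): min(-13, 5, 0, -11) = -13
n2 (P1): max(-8, -14, -13) = -8
n3.1 (P2): min(-20, 5) = -20
n3.2 (P2): min(19, 2) = 2
n3.3 (P2): min(8, 11, -8) = -8
n3 (P1): max(-20, 2, -8) = 2
r (P2): min(-9, -8, 2) = -9
P2 at r wants the lowest of {n1=-9, n2=-8, n3=2}, so chooses n1.

n1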